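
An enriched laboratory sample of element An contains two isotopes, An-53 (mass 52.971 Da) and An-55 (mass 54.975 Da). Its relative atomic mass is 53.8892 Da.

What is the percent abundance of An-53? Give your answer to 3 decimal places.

54.182%

Writing the weighted mean with unknown fraction x of An-53:
52.971·x + 54.975·(1 − x) = 53.8892
(52.971 − 54.975)·x = 53.8892 − 54.975
x = -1.0858 / -2.004 = 0.54182 → 54.182% An-53, 45.818% An-55.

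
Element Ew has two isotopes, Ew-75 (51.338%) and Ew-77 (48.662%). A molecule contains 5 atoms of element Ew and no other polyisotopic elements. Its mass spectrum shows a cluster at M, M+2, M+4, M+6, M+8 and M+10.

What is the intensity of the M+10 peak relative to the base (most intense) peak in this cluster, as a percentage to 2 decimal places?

(0.51338 + 0.48662)^5 gives M 0.0357, M+2 0.1690, M+4 0.3204, M+6 0.3037, M+8 0.1439, M+10 0.0273; the largest is M+4.
P(M+4) = C(5,2) × 0.51338^3 × 0.48662^2 = 10 × 0.13530593 × 0.23679902 = 0.320403 (base)
P(M+10) = C(5,5) × 0.51338^0 × 0.48662^5 = 1 × 1.0000 × 0.02728662 = 0.027287
Relative intensity = 0.027287 / 0.320403 × 100 = 8.52

8.52%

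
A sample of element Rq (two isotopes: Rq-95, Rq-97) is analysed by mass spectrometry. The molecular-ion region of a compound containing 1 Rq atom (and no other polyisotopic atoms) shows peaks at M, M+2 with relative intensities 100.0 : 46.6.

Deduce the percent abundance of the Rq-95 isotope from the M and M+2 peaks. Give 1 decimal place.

68.2%

Write p for the Rq-95 fraction. I(M+2)/I(M) = [C(1,1)·p^0·(1−p)] / p^1 = 1·(1−p)/p = 46.6/100.0 = 0.4660
(1−p)/p = 0.4660/1 = 0.4660  ⇒  p = 1/(1 + 0.4660) = 0.6821
Rq-95: 68.2%, Rq-97: 31.8%.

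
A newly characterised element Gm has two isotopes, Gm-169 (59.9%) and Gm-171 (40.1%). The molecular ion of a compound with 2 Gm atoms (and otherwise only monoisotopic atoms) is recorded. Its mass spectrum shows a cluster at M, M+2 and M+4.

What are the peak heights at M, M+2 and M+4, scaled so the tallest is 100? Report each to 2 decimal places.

74.69 : 100.00 : 33.47

Each Gm atom is independently Gm-169 (p = 0.599) or Gm-171 (q = 0.401); the cluster is the binomial expansion (p + q)^2.
P(M) = 0.599^2 = 0.358801
P(M+2) = 2 × 0.599^1 × 0.401^1 = 0.480398
P(M+4) = 0.401^2 = 0.160801
The M+2 peak is largest (0.480398); scaling to 100 gives 74.69 : 100.00 : 33.47.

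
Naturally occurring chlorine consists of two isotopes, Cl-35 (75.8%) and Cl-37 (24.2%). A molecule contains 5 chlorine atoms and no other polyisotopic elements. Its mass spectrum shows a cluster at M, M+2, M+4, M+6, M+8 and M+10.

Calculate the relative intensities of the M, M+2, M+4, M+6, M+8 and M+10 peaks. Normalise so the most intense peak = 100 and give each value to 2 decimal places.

Expanding (0.758 + 0.242)^5:
P(M) = 0.758^5 = 0.250234
P(M+2) = 5 × 0.758^4 × 0.242^1 = 0.399450
P(M+4) = 10 × 0.758^3 × 0.242^2 = 0.255058
P(M+6) = 10 × 0.758^2 × 0.242^3 = 0.081430
P(M+8) = 5 × 0.758^1 × 0.242^4 = 0.012999
P(M+10) = 0.242^5 = 0.000830
The M+2 peak is largest (0.399450); scaling to 100 gives 62.64 : 100.00 : 63.85 : 20.39 : 3.25 : 0.21.

62.64 : 100.00 : 63.85 : 20.39 : 3.25 : 0.21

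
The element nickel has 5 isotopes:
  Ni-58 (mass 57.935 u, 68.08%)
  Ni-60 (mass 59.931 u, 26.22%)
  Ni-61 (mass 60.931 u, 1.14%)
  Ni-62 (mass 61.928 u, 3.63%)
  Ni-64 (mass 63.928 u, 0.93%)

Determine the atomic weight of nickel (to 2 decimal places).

58.69 u

The abundance-weighted mean is 0.6808 × 57.935 + 0.2622 × 59.931 + 0.0114 × 60.931 + 0.0363 × 61.928 + 0.0093 × 63.928
= 39.4421 + 15.7139 + 0.6946 + 2.2480 + 0.5945 = 58.6931 u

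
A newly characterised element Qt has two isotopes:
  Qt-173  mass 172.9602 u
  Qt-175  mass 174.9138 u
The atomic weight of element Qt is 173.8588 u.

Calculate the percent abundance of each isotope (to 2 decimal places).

Let x be the fractional abundance of Qt-173; then Qt-175 has abundance 1 − x.
172.9602·x + 174.9138·(1 − x) = 173.8588
(172.9602 − 174.9138)·x = 173.8588 − 174.9138
x = -1.0550 / -1.9536 = 0.54003 → 54.00% Qt-173, 46.00% Qt-175.

Qt-173: 54.00%, Qt-175: 46.00%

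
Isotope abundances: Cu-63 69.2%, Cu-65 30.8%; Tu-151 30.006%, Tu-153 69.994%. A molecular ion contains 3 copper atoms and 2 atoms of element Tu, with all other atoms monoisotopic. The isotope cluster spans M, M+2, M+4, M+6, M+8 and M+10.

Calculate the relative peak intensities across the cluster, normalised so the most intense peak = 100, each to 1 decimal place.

Copper pattern (n=3): 0.33137389 : 0.44247034 : 0.19693766 : 0.02921811
Element Tu pattern (n=2): 0.090036 : 0.42004799 : 0.489916
Convolve the two distributions (both contribute in 2-u steps):
  M: 0.33137389×0.090036 = 0.029836
  M+2: 0.33137389×0.42004799 + 0.44247034×0.090036 = 0.179031
  M+4: 0.33137389×0.489916 + 0.44247034×0.42004799 + 0.19693766×0.090036 = 0.365936
  M+6: 0.44247034×0.489916 + 0.19693766×0.42004799 + 0.02921811×0.090036 = 0.302127
  M+8: 0.19693766×0.489916 + 0.02921811×0.42004799 = 0.108756
  M+10: 0.02921811×0.489916 = 0.014314
Scale to base peak (0.365936) = 100: 8.2 : 48.9 : 100.0 : 82.6 : 29.7 : 3.9

8.2 : 48.9 : 100.0 : 82.6 : 29.7 : 3.9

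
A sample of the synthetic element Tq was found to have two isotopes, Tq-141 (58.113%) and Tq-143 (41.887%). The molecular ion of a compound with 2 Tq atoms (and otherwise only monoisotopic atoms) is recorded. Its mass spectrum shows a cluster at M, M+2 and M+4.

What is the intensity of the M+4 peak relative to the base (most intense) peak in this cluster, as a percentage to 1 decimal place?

36.0%

Binomial terms of (0.58113 + 0.41887)^2: M 0.3377, M+2 0.4868, M+4 0.1755 → M+2 is the base peak.
P(M+2) = C(2,1) × 0.58113^1 × 0.41887^1 = 2 × 0.58113 × 0.41887 = 0.486836 (base)
P(M+4) = C(2,2) × 0.58113^0 × 0.41887^2 = 1 × 1.0000 × 0.17545208 = 0.175452
Relative intensity = 0.175452 / 0.486836 × 100 = 36.0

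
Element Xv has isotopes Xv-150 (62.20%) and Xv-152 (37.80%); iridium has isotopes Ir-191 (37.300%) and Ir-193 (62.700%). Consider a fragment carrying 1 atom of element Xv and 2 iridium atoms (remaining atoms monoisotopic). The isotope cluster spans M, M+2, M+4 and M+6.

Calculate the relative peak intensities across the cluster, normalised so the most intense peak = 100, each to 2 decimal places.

Element Xv pattern (n=1): 0.6220 : 0.3780
Iridium pattern (n=2): 0.139129 : 0.467742 : 0.393129
Convolve the two distributions (both contribute in 2-u steps):
  M: 0.6220×0.139129 = 0.086538
  M+2: 0.6220×0.467742 + 0.3780×0.139129 = 0.343526
  M+4: 0.6220×0.393129 + 0.3780×0.467742 = 0.421333
  M+6: 0.3780×0.393129 = 0.148603
Scale to base peak (0.421333) = 100: 20.54 : 81.53 : 100.00 : 35.27

20.54 : 81.53 : 100.00 : 35.27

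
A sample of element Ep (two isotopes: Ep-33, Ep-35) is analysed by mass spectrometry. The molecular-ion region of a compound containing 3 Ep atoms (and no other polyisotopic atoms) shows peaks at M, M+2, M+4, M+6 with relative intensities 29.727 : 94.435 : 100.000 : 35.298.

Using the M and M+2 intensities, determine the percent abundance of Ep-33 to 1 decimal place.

If p is the fraction of Ep that is Ep-33, then I(M+2)/I(M) = [C(3,1)·p^2·(1−p)] / p^3 = 3·(1−p)/p = 94.435/29.727 = 3.1767
(1−p)/p = 3.1767/3 = 1.0589  ⇒  p = 1/(1 + 1.0589) = 0.4857
Ep-33: 48.6%, Ep-35: 51.4%.

48.6%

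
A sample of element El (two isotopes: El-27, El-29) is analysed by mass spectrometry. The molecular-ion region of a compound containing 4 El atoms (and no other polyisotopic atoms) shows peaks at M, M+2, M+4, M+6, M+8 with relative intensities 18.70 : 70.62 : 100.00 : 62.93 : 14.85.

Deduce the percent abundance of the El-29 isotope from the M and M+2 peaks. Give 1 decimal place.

Let p = fractional abundance of El-27. I(M+2)/I(M) = [C(4,1)·p^3·(1−p)] / p^4 = 4·(1−p)/p = 70.62/18.70 = 3.7765
(1−p)/p = 3.7765/4 = 0.9441  ⇒  p = 1/(1 + 0.9441) = 0.5144
El-27: 51.4%, El-29: 48.6%.

48.6%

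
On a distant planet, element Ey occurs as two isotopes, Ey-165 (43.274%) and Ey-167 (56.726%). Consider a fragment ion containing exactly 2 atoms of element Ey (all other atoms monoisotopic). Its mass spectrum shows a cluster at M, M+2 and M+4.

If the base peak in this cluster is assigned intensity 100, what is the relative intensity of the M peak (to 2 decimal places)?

38.14

(0.43274 + 0.56726)^2 gives M 0.1873, M+2 0.4910, M+4 0.3218; the largest is M+2.
P(M+2) = C(2,1) × 0.43274^1 × 0.56726^1 = 2 × 0.43274 × 0.56726 = 0.490952 (base)
P(M) = C(2,0) × 0.43274^2 × 0.56726^0 = 1 × 0.18726391 × 1.0000 = 0.187264
Relative intensity = 0.187264 / 0.490952 × 100 = 38.14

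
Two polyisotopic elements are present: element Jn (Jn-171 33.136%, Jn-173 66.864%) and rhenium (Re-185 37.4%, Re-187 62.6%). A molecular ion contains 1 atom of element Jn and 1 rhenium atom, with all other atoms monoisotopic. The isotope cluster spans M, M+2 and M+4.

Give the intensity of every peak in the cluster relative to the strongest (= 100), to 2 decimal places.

Element Jn pattern (n=1): 0.33136 : 0.66864
Rhenium pattern (n=1): 0.3740 : 0.6260
Convolve the two distributions (both contribute in 2-u steps):
  M: 0.33136×0.3740 = 0.123929
  M+2: 0.33136×0.6260 + 0.66864×0.3740 = 0.457503
  M+4: 0.66864×0.6260 = 0.418569
Scale to base peak (0.457503) = 100: 27.09 : 100.00 : 91.49

27.09 : 100.00 : 91.49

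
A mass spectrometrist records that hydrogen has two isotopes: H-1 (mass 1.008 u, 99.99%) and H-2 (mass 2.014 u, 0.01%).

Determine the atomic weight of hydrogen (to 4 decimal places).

Ar = Σ fᵢ·mᵢ = 0.9999 × 1.008 + 0.0001 × 2.014
= 1.00790 + 0.00020 = 1.00810 u

1.0081 u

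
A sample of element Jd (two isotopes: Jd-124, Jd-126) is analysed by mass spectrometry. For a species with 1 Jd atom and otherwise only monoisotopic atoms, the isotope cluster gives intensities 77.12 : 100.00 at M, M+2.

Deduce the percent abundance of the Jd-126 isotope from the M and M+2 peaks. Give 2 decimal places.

56.46%

If p is the fraction of Jd that is Jd-124, then I(M+2)/I(M) = [C(1,1)·p^0·(1−p)] / p^1 = 1·(1−p)/p = 100.00/77.12 = 1.2967
(1−p)/p = 1.2967/1 = 1.2967  ⇒  p = 1/(1 + 1.2967) = 0.4354
Jd-124: 43.54%, Jd-126: 56.46%.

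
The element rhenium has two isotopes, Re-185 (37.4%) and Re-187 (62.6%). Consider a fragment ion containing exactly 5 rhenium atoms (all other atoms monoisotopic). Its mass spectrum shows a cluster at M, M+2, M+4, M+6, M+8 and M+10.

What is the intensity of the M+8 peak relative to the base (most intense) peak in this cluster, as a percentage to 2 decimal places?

(0.374 + 0.626)^5 gives M 0.0073, M+2 0.0612, M+4 0.2050, M+6 0.3431, M+8 0.2872, M+10 0.0961; the largest is M+6.
P(M+6) = C(5,3) × 0.374^2 × 0.626^3 = 10 × 0.139876 × 0.24531438 = 0.343136 (base)
P(M+8) = C(5,4) × 0.374^1 × 0.626^4 = 5 × 0.3740 × 0.1535668 = 0.287170
Relative intensity = 0.287170 / 0.343136 × 100 = 83.69

83.69%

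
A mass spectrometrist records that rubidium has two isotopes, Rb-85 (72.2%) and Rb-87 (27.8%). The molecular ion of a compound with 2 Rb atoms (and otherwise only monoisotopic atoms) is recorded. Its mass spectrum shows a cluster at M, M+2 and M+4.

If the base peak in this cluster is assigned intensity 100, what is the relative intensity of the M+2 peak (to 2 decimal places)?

Term probabilities: M 0.5213, M+2 0.4014, M+4 0.0773. Base peak = M.
P(M) = C(2,0) × 0.722^2 × 0.278^0 = 1 × 0.521284 × 1.0000 = 0.521284 (base)
P(M+2) = C(2,1) × 0.722^1 × 0.278^1 = 2 × 0.7220 × 0.2780 = 0.401432
Relative intensity = 0.401432 / 0.521284 × 100 = 77.01

77.01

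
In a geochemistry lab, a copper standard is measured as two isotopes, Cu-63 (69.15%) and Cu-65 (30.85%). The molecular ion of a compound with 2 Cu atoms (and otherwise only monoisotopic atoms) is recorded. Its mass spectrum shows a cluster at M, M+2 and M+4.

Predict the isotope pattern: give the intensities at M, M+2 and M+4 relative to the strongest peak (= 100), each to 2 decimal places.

100.00 : 89.23 : 19.90

Expanding (0.6915 + 0.3085)^2:
P(M) = 0.6915^2 = 0.478172
P(M+2) = 2 × 0.6915^1 × 0.3085^1 = 0.426656
P(M+4) = 0.3085^2 = 0.095172
The M peak is largest (0.478172); scaling to 100 gives 100.00 : 89.23 : 19.90.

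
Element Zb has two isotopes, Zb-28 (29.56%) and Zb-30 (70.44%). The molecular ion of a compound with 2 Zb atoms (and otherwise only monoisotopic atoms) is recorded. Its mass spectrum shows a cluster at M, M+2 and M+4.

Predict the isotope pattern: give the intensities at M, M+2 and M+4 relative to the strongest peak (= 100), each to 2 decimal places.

The 2 Zb atoms are independent, so intensities follow the terms of (0.2956 + 0.7044)^2.
P(M) = 0.2956^2 = 0.087379
P(M+2) = 2 × 0.2956^1 × 0.7044^1 = 0.416441
P(M+4) = 0.7044^2 = 0.496179
The M+4 peak is largest (0.496179); scaling to 100 gives 17.61 : 83.93 : 100.00.

17.61 : 83.93 : 100.00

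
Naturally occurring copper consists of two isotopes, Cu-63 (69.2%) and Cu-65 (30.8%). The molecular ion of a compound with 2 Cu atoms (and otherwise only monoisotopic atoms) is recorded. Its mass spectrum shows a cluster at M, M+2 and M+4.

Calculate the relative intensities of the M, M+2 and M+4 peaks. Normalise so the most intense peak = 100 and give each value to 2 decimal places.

100.00 : 89.02 : 19.81

The 2 Cu atoms are independent, so intensities follow the terms of (0.692 + 0.308)^2.
P(M) = 0.692^2 = 0.478864
P(M+2) = 2 × 0.692^1 × 0.308^1 = 0.426272
P(M+4) = 0.308^2 = 0.094864
The M peak is largest (0.478864); scaling to 100 gives 100.00 : 89.02 : 19.81.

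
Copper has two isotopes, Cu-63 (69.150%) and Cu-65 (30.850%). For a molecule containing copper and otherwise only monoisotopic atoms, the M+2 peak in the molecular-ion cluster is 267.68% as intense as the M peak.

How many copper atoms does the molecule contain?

For n independent Cu atoms, I(M+2)/I(M) = n · (abundance Cu-65) / (abundance Cu-63) = n · 0.30850/0.69150.
n = 2.6768 × 0.69150/0.30850 = 6.00 ≈ 6

6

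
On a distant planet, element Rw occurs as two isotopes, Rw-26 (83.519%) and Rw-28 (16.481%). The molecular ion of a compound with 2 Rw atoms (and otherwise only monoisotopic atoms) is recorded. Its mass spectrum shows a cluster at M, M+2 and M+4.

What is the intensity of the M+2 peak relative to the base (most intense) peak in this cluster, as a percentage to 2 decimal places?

Term probabilities: M 0.6975, M+2 0.2753, M+4 0.0272. Base peak = M.
P(M) = C(2,0) × 0.83519^2 × 0.16481^0 = 1 × 0.69754234 × 1.0000 = 0.697542 (base)
P(M+2) = C(2,1) × 0.83519^1 × 0.16481^1 = 2 × 0.83519 × 0.16481 = 0.275295
Relative intensity = 0.275295 / 0.697542 × 100 = 39.47

39.47%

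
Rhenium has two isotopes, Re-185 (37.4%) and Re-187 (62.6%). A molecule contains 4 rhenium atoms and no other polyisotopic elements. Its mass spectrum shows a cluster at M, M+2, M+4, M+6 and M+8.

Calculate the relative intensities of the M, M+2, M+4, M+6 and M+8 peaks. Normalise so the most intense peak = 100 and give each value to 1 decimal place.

Expanding (0.374 + 0.626)^4:
P(M) = 0.374^4 = 0.019565
P(M+2) = 4 × 0.374^3 × 0.626^1 = 0.130993
P(M+4) = 6 × 0.374^2 × 0.626^2 = 0.328884
P(M+6) = 4 × 0.374^1 × 0.626^3 = 0.366990
P(M+8) = 0.626^4 = 0.153567
The M+6 peak is largest (0.366990); scaling to 100 gives 5.3 : 35.7 : 89.6 : 100.0 : 41.8.

5.3 : 35.7 : 89.6 : 100.0 : 41.8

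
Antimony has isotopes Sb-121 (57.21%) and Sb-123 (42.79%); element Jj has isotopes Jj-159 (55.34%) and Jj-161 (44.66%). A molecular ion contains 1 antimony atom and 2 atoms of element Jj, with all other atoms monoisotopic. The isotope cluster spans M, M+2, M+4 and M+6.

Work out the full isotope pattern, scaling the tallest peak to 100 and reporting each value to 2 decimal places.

Antimony pattern (n=1): 0.5721 : 0.4279
Element Jj pattern (n=2): 0.30625156 : 0.49429688 : 0.19945156
Convolve the two distributions (both contribute in 2-u steps):
  M: 0.5721×0.30625156 = 0.175207
  M+2: 0.5721×0.49429688 + 0.4279×0.30625156 = 0.413832
  M+4: 0.5721×0.19945156 + 0.4279×0.49429688 = 0.325616
  M+6: 0.4279×0.19945156 = 0.085345
Scale to base peak (0.413832) = 100: 42.34 : 100.00 : 78.68 : 20.62

42.34 : 100.00 : 78.68 : 20.62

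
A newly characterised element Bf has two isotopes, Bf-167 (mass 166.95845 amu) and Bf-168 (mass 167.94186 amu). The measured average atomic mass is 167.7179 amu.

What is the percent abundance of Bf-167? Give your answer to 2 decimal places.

22.77%

Let x be the fractional abundance of Bf-167; then Bf-168 has abundance 1 − x.
166.95845·x + 167.94186·(1 − x) = 167.7179
(166.95845 − 167.94186)·x = 167.7179 − 167.94186
x = -0.22396 / -0.98341 = 0.22774 → 22.77% Bf-167, 77.23% Bf-168.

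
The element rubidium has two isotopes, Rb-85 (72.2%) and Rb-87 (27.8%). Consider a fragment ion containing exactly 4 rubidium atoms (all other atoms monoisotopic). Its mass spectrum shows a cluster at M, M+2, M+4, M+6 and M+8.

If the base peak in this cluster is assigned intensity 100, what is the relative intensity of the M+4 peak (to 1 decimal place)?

Binomial terms of (0.722 + 0.278)^4: M 0.2717, M+2 0.4185, M+4 0.2417, M+6 0.0620, M+8 0.0060 → M+2 is the base peak.
P(M+2) = C(4,1) × 0.722^3 × 0.278^1 = 4 × 0.37636705 × 0.2780 = 0.418520 (base)
P(M+4) = C(4,2) × 0.722^2 × 0.278^2 = 6 × 0.521284 × 0.077284 = 0.241721
Relative intensity = 0.241721 / 0.418520 × 100 = 57.8

57.8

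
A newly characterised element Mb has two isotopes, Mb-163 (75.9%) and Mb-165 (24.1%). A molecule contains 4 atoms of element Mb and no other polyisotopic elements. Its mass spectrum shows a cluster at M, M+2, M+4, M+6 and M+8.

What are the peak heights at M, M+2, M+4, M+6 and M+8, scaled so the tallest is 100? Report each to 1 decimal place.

Expanding (0.759 + 0.241)^4:
P(M) = 0.759^4 = 0.331869
P(M+2) = 4 × 0.759^3 × 0.241^1 = 0.421505
P(M+4) = 6 × 0.759^2 × 0.241^2 = 0.200756
P(M+6) = 4 × 0.759^1 × 0.241^3 = 0.042496
P(M+8) = 0.241^4 = 0.003373
The M+2 peak is largest (0.421505); scaling to 100 gives 78.7 : 100.0 : 47.6 : 10.1 : 0.8.

78.7 : 100.0 : 47.6 : 10.1 : 0.8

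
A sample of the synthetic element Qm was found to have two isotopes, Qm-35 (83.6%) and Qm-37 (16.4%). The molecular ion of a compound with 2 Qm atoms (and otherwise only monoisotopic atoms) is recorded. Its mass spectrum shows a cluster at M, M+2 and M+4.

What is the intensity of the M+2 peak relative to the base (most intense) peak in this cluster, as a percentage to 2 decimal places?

(0.836 + 0.164)^2 gives M 0.6989, M+2 0.2742, M+4 0.0269; the largest is M.
P(M) = C(2,0) × 0.836^2 × 0.164^0 = 1 × 0.698896 × 1.0000 = 0.698896 (base)
P(M+2) = C(2,1) × 0.836^1 × 0.164^1 = 2 × 0.8360 × 0.1640 = 0.274208
Relative intensity = 0.274208 / 0.698896 × 100 = 39.23

39.23%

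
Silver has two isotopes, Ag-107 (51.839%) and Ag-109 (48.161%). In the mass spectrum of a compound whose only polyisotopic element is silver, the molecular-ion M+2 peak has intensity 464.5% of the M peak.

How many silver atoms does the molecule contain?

5

For n independent Ag atoms, I(M+2)/I(M) = n · (abundance Ag-109) / (abundance Ag-107) = n · 0.48161/0.51839.
n = 4.645 × 0.51839/0.48161 = 5.00 ≈ 5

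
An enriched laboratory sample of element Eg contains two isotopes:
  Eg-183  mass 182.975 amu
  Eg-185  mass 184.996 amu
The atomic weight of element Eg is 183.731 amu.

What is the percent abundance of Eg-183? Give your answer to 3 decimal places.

Writing the weighted mean with unknown fraction x of Eg-183:
182.975·x + 184.996·(1 − x) = 183.731
(182.975 − 184.996)·x = 183.731 − 184.996
x = -1.265 / -2.021 = 0.62593 → 62.593% Eg-183, 37.407% Eg-185.

62.593%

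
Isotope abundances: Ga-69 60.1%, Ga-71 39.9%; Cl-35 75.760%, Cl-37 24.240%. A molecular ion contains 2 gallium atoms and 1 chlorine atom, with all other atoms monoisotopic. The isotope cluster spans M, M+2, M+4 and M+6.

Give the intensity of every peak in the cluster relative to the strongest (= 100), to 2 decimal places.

Gallium pattern (n=2): 0.361201 : 0.479598 : 0.159201
Chlorine pattern (n=1): 0.7576 : 0.2424
Convolve the two distributions (both contribute in 2-u steps):
  M: 0.361201×0.7576 = 0.273646
  M+2: 0.361201×0.2424 + 0.479598×0.7576 = 0.450899
  M+4: 0.479598×0.2424 + 0.159201×0.7576 = 0.236865
  M+6: 0.159201×0.2424 = 0.038590
Scale to base peak (0.450899) = 100: 60.69 : 100.00 : 52.53 : 8.56

60.69 : 100.00 : 52.53 : 8.56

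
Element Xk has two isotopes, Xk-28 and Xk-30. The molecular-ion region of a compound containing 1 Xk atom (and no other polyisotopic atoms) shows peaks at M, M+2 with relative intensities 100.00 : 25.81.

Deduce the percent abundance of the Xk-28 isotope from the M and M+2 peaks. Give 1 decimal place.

79.5%

Let p = fractional abundance of Xk-28. I(M+2)/I(M) = [C(1,1)·p^0·(1−p)] / p^1 = 1·(1−p)/p = 25.81/100.00 = 0.2581
(1−p)/p = 0.2581/1 = 0.2581  ⇒  p = 1/(1 + 0.2581) = 0.7948
Xk-28: 79.5%, Xk-30: 20.5%.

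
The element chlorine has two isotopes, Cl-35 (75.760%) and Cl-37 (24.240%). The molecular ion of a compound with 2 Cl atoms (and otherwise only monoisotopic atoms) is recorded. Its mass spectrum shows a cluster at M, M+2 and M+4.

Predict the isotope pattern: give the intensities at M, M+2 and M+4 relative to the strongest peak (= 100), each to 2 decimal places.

100.00 : 63.99 : 10.24

Expanding (0.75760 + 0.24240)^2:
P(M) = 0.75760^2 = 0.573958
P(M+2) = 2 × 0.75760^1 × 0.24240^1 = 0.367284
P(M+4) = 0.24240^2 = 0.058758
The M peak is largest (0.573958); scaling to 100 gives 100.00 : 63.99 : 10.24.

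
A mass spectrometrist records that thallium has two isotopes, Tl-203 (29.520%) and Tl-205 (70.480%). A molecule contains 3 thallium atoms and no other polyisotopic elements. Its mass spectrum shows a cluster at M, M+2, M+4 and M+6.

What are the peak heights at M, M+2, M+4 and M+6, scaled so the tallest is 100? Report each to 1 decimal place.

Each Tl atom is independently Tl-203 (p = 0.29520) or Tl-205 (q = 0.70480); the cluster is the binomial expansion (p + q)^3.
P(M) = 0.29520^3 = 0.025725
P(M+2) = 3 × 0.29520^2 × 0.70480^1 = 0.184255
P(M+4) = 3 × 0.29520^1 × 0.70480^2 = 0.439916
P(M+6) = 0.70480^3 = 0.350104
The M+4 peak is largest (0.439916); scaling to 100 gives 5.8 : 41.9 : 100.0 : 79.6.

5.8 : 41.9 : 100.0 : 79.6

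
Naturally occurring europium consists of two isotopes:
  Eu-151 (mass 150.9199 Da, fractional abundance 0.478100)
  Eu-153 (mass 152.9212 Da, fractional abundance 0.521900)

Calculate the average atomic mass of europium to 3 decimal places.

Weight each isotope mass by its fractional abundance: 0.478100 × 150.9199 + 0.521900 × 152.9212
= 72.15480 + 79.80957 = 151.96437 Da

151.964 Da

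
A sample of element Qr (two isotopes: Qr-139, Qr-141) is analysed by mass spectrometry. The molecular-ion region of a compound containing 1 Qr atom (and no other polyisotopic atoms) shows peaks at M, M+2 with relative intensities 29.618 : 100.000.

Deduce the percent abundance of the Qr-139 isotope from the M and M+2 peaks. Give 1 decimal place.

22.9%

If p is the fraction of Qr that is Qr-139, then I(M+2)/I(M) = [C(1,1)·p^0·(1−p)] / p^1 = 1·(1−p)/p = 100.000/29.618 = 3.3763
(1−p)/p = 3.3763/1 = 3.3763  ⇒  p = 1/(1 + 3.3763) = 0.2285
Qr-139: 22.9%, Qr-141: 77.1%.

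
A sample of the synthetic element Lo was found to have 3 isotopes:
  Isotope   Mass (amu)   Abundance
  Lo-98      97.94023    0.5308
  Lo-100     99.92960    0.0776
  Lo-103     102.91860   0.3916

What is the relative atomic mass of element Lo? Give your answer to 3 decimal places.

Ar = Σ fᵢ·mᵢ = 0.5308 × 97.94023 + 0.0776 × 99.92960 + 0.3916 × 102.91860
= 51.986674 + 7.754537 + 40.302924 = 100.044135 amu

100.044 amu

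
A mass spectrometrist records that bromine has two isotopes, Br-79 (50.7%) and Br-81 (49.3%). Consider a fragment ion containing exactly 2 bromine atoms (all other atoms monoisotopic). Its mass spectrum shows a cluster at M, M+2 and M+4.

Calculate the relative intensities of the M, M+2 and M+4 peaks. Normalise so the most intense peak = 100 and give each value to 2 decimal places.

Expanding (0.507 + 0.493)^2:
P(M) = 0.507^2 = 0.257049
P(M+2) = 2 × 0.507^1 × 0.493^1 = 0.499902
P(M+4) = 0.493^2 = 0.243049
The M+2 peak is largest (0.499902); scaling to 100 gives 51.42 : 100.00 : 48.62.

51.42 : 100.00 : 48.62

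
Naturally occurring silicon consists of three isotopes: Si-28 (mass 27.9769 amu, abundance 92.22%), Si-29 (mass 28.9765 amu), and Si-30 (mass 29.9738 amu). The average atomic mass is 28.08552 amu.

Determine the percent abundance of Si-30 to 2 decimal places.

Let x and y be the fractions of Si-29 and Si-30. Then x + y = 1 − 0.9222 = 0.0778 and 28.9765x + 29.9738y = 28.08552 − 0.9222×27.9769 = 2.28522282.
Substituting: 28.9765x + 29.9738(0.0778 − x) = 2.28522282
(28.9765 − 29.9738)x = -0.04673882  ⇒  x = 0.04687, y = 0.03093
Si-29: 4.69%, Si-30: 3.09%.

3.09%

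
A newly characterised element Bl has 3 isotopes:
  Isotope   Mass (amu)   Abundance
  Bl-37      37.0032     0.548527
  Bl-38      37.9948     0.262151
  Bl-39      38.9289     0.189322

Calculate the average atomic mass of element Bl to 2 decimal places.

37.63 amu

Ar = Σ fᵢ·mᵢ = 0.548527 × 37.0032 + 0.262151 × 37.9948 + 0.189322 × 38.9289
= 20.29725 + 9.96037 + 7.37010 = 37.62772 amu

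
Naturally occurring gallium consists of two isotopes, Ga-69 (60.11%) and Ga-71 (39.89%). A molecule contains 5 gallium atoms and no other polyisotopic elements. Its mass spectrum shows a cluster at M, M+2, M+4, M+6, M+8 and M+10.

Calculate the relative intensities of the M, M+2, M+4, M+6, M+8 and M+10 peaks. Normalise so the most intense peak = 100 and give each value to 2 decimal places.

22.71 : 75.34 : 100.00 : 66.36 : 22.02 : 2.92

Expanding (0.6011 + 0.3989)^5:
P(M) = 0.6011^5 = 0.078475
P(M+2) = 5 × 0.6011^4 × 0.3989^1 = 0.260388
P(M+4) = 10 × 0.6011^3 × 0.3989^2 = 0.345596
P(M+6) = 10 × 0.6011^2 × 0.3989^3 = 0.229343
P(M+8) = 5 × 0.6011^1 × 0.3989^4 = 0.076098
P(M+10) = 0.3989^5 = 0.010100
The M+4 peak is largest (0.345596); scaling to 100 gives 22.71 : 75.34 : 100.00 : 66.36 : 22.02 : 2.92.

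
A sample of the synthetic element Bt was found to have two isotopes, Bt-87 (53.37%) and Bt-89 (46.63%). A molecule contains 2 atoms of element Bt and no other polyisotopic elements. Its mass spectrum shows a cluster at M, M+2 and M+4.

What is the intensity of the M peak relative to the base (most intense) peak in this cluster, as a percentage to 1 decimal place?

57.2%

Binomial terms of (0.5337 + 0.4663)^2: M 0.2848, M+2 0.4977, M+4 0.2174 → M+2 is the base peak.
P(M+2) = C(2,1) × 0.5337^1 × 0.4663^1 = 2 × 0.5337 × 0.4663 = 0.497729 (base)
P(M) = C(2,0) × 0.5337^2 × 0.4663^0 = 1 × 0.28483569 × 1.0000 = 0.284836
Relative intensity = 0.284836 / 0.497729 × 100 = 57.2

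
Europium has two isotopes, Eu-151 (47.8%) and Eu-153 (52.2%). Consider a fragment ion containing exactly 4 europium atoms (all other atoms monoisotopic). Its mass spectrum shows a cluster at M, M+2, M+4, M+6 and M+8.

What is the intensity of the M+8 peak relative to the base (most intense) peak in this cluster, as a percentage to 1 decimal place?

Binomial terms of (0.478 + 0.522)^4: M 0.0522, M+2 0.2280, M+4 0.3735, M+6 0.2720, M+8 0.0742 → M+4 is the base peak.
P(M+4) = C(4,2) × 0.478^2 × 0.522^2 = 6 × 0.228484 × 0.272484 = 0.373549 (base)
P(M+8) = C(4,4) × 0.478^0 × 0.522^4 = 1 × 1.0000 × 0.07424753 = 0.074248
Relative intensity = 0.074248 / 0.373549 × 100 = 19.9

19.9%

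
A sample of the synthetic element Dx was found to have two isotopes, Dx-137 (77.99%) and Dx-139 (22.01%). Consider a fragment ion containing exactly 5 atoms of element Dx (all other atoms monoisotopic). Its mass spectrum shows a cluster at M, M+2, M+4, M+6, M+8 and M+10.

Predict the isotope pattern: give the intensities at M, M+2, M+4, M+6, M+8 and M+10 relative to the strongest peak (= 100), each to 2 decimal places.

70.87 : 100.00 : 56.44 : 15.93 : 2.25 : 0.13

Expanding (0.7799 + 0.2201)^5:
P(M) = 0.7799^5 = 0.288532
P(M+2) = 5 × 0.7799^4 × 0.2201^1 = 0.407142
P(M+4) = 10 × 0.7799^3 × 0.2201^2 = 0.229804
P(M+6) = 10 × 0.7799^2 × 0.2201^3 = 0.064854
P(M+8) = 5 × 0.7799^1 × 0.2201^4 = 0.009151
P(M+10) = 0.2201^5 = 0.000517
The M+2 peak is largest (0.407142); scaling to 100 gives 70.87 : 100.00 : 56.44 : 15.93 : 2.25 : 0.13.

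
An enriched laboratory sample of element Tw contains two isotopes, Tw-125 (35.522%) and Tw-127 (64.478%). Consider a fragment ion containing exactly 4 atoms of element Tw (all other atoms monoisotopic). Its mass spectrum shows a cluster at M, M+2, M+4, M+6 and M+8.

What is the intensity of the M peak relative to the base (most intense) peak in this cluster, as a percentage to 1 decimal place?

4.2%

(0.35522 + 0.64478)^4 gives M 0.0159, M+2 0.1156, M+4 0.3148, M+6 0.3809, M+8 0.1728; the largest is M+6.
P(M+6) = C(4,3) × 0.35522^1 × 0.64478^3 = 4 × 0.35522 × 0.26806164 = 0.380883 (base)
P(M) = C(4,0) × 0.35522^4 × 0.64478^0 = 1 × 0.01592171 × 1.0000 = 0.015922
Relative intensity = 0.015922 / 0.380883 × 100 = 4.2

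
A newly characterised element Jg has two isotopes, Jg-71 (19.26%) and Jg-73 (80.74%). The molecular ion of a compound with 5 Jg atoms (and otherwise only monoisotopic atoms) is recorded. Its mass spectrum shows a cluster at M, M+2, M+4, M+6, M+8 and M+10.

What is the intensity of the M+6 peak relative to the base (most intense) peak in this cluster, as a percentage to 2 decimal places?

(0.1926 + 0.8074)^5 gives M 0.0003, M+2 0.0056, M+4 0.0466, M+6 0.1952, M+8 0.4092, M+10 0.3431; the largest is M+8.
P(M+8) = C(5,4) × 0.1926^1 × 0.8074^4 = 5 × 0.1926 × 0.42496678 = 0.409243 (base)
P(M+6) = C(5,3) × 0.1926^2 × 0.8074^3 = 10 × 0.03709476 × 0.52633983 = 0.195244
Relative intensity = 0.195244 / 0.409243 × 100 = 47.71

47.71%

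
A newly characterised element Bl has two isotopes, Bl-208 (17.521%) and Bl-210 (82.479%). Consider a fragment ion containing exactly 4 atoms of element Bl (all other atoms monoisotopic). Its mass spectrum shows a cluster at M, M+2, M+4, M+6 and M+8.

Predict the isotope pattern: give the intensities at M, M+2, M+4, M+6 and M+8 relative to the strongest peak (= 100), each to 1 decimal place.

0.2 : 3.8 : 27.1 : 85.0 : 100.0

The 4 Bl atoms are independent, so intensities follow the terms of (0.17521 + 0.82479)^4.
P(M) = 0.17521^4 = 0.000942
P(M+2) = 4 × 0.17521^3 × 0.82479^1 = 0.017745
P(M+4) = 6 × 0.17521^2 × 0.82479^2 = 0.125301
P(M+6) = 4 × 0.17521^1 × 0.82479^3 = 0.393232
P(M+8) = 0.82479^4 = 0.462779
The M+8 peak is largest (0.462779); scaling to 100 gives 0.2 : 3.8 : 27.1 : 85.0 : 100.0.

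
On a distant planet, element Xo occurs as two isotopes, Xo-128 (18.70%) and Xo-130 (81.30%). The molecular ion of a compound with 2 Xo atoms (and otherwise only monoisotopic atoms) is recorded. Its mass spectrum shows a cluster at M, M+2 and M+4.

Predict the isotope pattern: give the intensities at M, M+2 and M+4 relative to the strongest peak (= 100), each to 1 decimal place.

The 2 Xo atoms are independent, so intensities follow the terms of (0.1870 + 0.8130)^2.
P(M) = 0.1870^2 = 0.034969
P(M+2) = 2 × 0.1870^1 × 0.8130^1 = 0.304062
P(M+4) = 0.8130^2 = 0.660969
The M+4 peak is largest (0.660969); scaling to 100 gives 5.3 : 46.0 : 100.0.

5.3 : 46.0 : 100.0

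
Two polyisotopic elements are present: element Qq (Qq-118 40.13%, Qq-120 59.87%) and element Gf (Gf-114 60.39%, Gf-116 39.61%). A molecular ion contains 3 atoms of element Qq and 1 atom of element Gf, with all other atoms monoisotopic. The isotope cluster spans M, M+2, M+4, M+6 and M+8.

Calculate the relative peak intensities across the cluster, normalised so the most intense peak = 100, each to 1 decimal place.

Element Qq pattern (n=3): 0.06462603 : 0.28924698 : 0.43152795 : 0.21459904
Element Gf pattern (n=1): 0.6039 : 0.3961
Convolve the two distributions (both contribute in 2-u steps):
  M: 0.06462603×0.6039 = 0.039028
  M+2: 0.06462603×0.3961 + 0.28924698×0.6039 = 0.200275
  M+4: 0.28924698×0.3961 + 0.43152795×0.6039 = 0.375170
  M+6: 0.43152795×0.3961 + 0.21459904×0.6039 = 0.300525
  M+8: 0.21459904×0.3961 = 0.085003
Scale to base peak (0.375170) = 100: 10.4 : 53.4 : 100.0 : 80.1 : 22.7

10.4 : 53.4 : 100.0 : 80.1 : 22.7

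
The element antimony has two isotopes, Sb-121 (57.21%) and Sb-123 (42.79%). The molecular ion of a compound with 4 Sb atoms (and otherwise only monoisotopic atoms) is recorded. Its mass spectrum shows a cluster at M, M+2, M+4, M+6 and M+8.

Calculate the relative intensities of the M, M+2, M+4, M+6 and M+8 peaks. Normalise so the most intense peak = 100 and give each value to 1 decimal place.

Each Sb atom is independently Sb-121 (p = 0.5721) or Sb-123 (q = 0.4279); the cluster is the binomial expansion (p + q)^4.
P(M) = 0.5721^4 = 0.107124
P(M+2) = 4 × 0.5721^3 × 0.4279^1 = 0.320493
P(M+4) = 6 × 0.5721^2 × 0.4279^2 = 0.359567
P(M+6) = 4 × 0.5721^1 × 0.4279^3 = 0.179291
P(M+8) = 0.4279^4 = 0.033525
The M+4 peak is largest (0.359567); scaling to 100 gives 29.8 : 89.1 : 100.0 : 49.9 : 9.3.

29.8 : 89.1 : 100.0 : 49.9 : 9.3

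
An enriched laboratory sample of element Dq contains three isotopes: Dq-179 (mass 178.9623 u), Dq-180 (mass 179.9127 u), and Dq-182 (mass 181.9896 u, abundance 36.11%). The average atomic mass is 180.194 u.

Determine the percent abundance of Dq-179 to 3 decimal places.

The remaining 63.89% is split between Dq-179 (fraction x) and Dq-180 (fraction 0.6389 − x).
Substituting: 178.9623x + 179.9127(0.6389 − x) = 114.47755544
(178.9623 − 179.9127)x = -0.46866859  ⇒  x = 0.49313, y = 0.14577
Dq-179: 49.313%, Dq-180: 14.577%.

49.313%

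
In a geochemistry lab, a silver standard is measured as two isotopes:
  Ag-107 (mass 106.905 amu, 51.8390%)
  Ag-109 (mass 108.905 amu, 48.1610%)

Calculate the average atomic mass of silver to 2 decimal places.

107.87 amu

The abundance-weighted mean is 0.518390 × 106.905 + 0.481610 × 108.905
= 55.4185 + 52.4497 = 107.8682 amu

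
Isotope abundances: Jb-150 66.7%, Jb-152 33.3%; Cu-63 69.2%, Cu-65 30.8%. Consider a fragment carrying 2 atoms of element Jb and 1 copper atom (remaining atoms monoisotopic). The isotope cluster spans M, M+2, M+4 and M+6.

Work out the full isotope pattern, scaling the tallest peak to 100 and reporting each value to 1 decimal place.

69.3 : 100.0 : 48.1 : 7.7

Element Jb pattern (n=2): 0.444889 : 0.444222 : 0.110889
Copper pattern (n=1): 0.6920 : 0.3080
Convolve the two distributions (both contribute in 2-u steps):
  M: 0.444889×0.6920 = 0.307863
  M+2: 0.444889×0.3080 + 0.444222×0.6920 = 0.444427
  M+4: 0.444222×0.3080 + 0.110889×0.6920 = 0.213556
  M+6: 0.110889×0.3080 = 0.034154
Scale to base peak (0.444427) = 100: 69.3 : 100.0 : 48.1 : 7.7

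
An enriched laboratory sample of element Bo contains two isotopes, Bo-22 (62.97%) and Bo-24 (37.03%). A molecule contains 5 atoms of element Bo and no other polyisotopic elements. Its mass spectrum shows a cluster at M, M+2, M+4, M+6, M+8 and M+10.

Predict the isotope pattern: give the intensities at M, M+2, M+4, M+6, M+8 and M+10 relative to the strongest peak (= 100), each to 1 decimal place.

28.9 : 85.0 : 100.0 : 58.8 : 17.3 : 2.0

Each Bo atom is independently Bo-22 (p = 0.6297) or Bo-24 (q = 0.3703); the cluster is the binomial expansion (p + q)^5.
P(M) = 0.6297^5 = 0.099008
P(M+2) = 5 × 0.6297^4 × 0.3703^1 = 0.291111
P(M+4) = 10 × 0.6297^3 × 0.3703^2 = 0.342380
P(M+6) = 10 × 0.6297^2 × 0.3703^3 = 0.201339
P(M+8) = 5 × 0.6297^1 × 0.3703^4 = 0.059200
P(M+10) = 0.3703^5 = 0.006963
The M+4 peak is largest (0.342380); scaling to 100 gives 28.9 : 85.0 : 100.0 : 58.8 : 17.3 : 2.0.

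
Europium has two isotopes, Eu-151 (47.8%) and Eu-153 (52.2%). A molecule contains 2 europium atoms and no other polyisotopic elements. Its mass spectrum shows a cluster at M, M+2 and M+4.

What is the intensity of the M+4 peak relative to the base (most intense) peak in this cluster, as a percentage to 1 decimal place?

54.6%

Term probabilities: M 0.2285, M+2 0.4990, M+4 0.2725. Base peak = M+2.
P(M+2) = C(2,1) × 0.478^1 × 0.522^1 = 2 × 0.4780 × 0.5220 = 0.499032 (base)
P(M+4) = C(2,2) × 0.478^0 × 0.522^2 = 1 × 1.0000 × 0.272484 = 0.272484
Relative intensity = 0.272484 / 0.499032 × 100 = 54.6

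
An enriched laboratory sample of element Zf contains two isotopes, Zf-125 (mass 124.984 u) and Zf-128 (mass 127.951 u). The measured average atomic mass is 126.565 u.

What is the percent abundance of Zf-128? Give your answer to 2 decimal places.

Let x be the fractional abundance of Zf-125; then Zf-128 has abundance 1 − x.
124.984·x + 127.951·(1 − x) = 126.565
(124.984 − 127.951)·x = 126.565 − 127.951
x = -1.386 / -2.967 = 0.46714 → 46.71% Zf-125, 53.29% Zf-128.

53.29%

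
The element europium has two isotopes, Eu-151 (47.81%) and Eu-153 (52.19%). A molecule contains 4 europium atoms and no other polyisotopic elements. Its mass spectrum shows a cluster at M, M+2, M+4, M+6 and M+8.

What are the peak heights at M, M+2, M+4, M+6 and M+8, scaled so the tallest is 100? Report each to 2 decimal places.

The 4 Eu atoms are independent, so intensities follow the terms of (0.4781 + 0.5219)^4.
P(M) = 0.4781^4 = 0.052249
P(M+2) = 4 × 0.4781^3 × 0.5219^1 = 0.228141
P(M+4) = 6 × 0.4781^2 × 0.5219^2 = 0.373563
P(M+6) = 4 × 0.4781^1 × 0.5219^3 = 0.271857
P(M+8) = 0.5219^4 = 0.074191
The M+4 peak is largest (0.373563); scaling to 100 gives 13.99 : 61.07 : 100.00 : 72.77 : 19.86.

13.99 : 61.07 : 100.00 : 72.77 : 19.86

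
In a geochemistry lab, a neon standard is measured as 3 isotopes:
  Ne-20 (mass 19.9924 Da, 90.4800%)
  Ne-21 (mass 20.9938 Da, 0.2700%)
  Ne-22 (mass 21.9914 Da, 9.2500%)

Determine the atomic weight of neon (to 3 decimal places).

20.180 Da

Average mass = Σ (abundance × isotope mass) = 0.904800 × 19.9924 + 0.002700 × 20.9938 + 0.092500 × 21.9914
= 18.08912 + 0.05668 + 2.03420 = 20.18000 Da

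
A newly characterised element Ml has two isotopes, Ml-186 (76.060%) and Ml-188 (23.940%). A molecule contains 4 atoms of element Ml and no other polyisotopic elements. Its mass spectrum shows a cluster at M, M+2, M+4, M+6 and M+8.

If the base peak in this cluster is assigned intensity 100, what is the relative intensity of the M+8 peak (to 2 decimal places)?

0.78

Term probabilities: M 0.3347, M+2 0.4214, M+4 0.1989, M+6 0.0417, M+8 0.0033. Base peak = M+2.
P(M+2) = C(4,1) × 0.76060^3 × 0.23940^1 = 4 × 0.4400165 × 0.2394 = 0.421360 (base)
P(M+8) = C(4,4) × 0.76060^0 × 0.23940^4 = 1 × 1.0000 × 0.00328471 = 0.003285
Relative intensity = 0.003285 / 0.421360 × 100 = 0.78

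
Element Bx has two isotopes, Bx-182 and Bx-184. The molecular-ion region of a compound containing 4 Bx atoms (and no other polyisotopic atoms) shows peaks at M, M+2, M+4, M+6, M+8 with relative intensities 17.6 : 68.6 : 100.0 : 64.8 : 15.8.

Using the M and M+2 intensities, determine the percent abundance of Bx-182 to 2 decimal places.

50.65%

Write p for the Bx-182 fraction. I(M+2)/I(M) = [C(4,1)·p^3·(1−p)] / p^4 = 4·(1−p)/p = 68.6/17.6 = 3.8977
(1−p)/p = 3.8977/4 = 0.9744  ⇒  p = 1/(1 + 0.9744) = 0.5065
Bx-182: 50.65%, Bx-184: 49.35%.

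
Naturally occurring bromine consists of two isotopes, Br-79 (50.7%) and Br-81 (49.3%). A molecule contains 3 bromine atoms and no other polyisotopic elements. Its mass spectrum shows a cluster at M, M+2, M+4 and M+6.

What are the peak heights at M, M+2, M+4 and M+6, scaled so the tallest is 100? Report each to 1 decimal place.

Each Br atom is independently Br-79 (p = 0.507) or Br-81 (q = 0.493); the cluster is the binomial expansion (p + q)^3.
P(M) = 0.507^3 = 0.130324
P(M+2) = 3 × 0.507^2 × 0.493^1 = 0.380175
P(M+4) = 3 × 0.507^1 × 0.493^2 = 0.369678
P(M+6) = 0.493^3 = 0.119823
The M+2 peak is largest (0.380175); scaling to 100 gives 34.3 : 100.0 : 97.2 : 31.5.

34.3 : 100.0 : 97.2 : 31.5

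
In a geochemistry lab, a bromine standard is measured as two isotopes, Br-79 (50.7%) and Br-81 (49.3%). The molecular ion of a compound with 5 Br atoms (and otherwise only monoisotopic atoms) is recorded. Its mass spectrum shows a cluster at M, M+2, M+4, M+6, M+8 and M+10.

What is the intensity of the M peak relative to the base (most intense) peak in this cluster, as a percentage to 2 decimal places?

(0.507 + 0.493)^5 gives M 0.0335, M+2 0.1629, M+4 0.3168, M+6 0.3080, M+8 0.1497, M+10 0.0291; the largest is M+4.
P(M+4) = C(5,2) × 0.507^3 × 0.493^2 = 10 × 0.13032384 × 0.243049 = 0.316751 (base)
P(M) = C(5,0) × 0.507^5 × 0.493^0 = 1 × 0.03349961 × 1.0000 = 0.033500
Relative intensity = 0.033500 / 0.316751 × 100 = 10.58

10.58%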